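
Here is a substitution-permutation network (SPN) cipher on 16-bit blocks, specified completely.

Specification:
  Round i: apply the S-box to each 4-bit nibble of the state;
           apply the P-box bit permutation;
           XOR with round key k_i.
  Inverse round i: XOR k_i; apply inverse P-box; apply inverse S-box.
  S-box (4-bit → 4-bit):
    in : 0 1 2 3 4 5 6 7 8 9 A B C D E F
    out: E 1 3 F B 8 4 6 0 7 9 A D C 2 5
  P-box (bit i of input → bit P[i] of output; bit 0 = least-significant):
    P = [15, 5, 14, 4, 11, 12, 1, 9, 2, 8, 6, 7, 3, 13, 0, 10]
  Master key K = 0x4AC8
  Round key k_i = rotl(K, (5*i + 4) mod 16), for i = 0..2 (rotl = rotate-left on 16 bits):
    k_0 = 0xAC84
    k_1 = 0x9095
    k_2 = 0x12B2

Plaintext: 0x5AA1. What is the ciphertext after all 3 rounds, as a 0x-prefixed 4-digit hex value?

s_0 = plaintext = 0x5AA1
s_1 = Round(s_0, k_0) = 0x2200
s_2 = Round(s_1, k_1) = 0xE3AB
s_3 = Round(s_2, k_2) = 0x3946

0x3946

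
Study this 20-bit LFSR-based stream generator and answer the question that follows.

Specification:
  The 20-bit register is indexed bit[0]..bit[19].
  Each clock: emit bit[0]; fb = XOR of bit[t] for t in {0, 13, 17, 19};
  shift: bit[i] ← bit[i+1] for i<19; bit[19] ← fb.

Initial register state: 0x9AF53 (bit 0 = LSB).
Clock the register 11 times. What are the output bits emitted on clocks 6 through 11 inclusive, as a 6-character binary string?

reg_0 = 0x9AF53
clock 1: out=1, reg = 0xCD7A9
clock 2: out=1, reg = 0x66BD4
clock 3: out=0, reg = 0x335EA
clock 4: out=0, reg = 0x19AF5
clock 5: out=1, reg = 0x8CD7A
clock 6: out=0, reg = 0xC66BD
clock 7: out=1, reg = 0xE335E
clock 8: out=0, reg = 0xF19AF
clock 9: out=1, reg = 0xF8CD7
clock 10: out=1, reg = 0xFC66B
clock 11: out=1, reg = 0xFE335

010111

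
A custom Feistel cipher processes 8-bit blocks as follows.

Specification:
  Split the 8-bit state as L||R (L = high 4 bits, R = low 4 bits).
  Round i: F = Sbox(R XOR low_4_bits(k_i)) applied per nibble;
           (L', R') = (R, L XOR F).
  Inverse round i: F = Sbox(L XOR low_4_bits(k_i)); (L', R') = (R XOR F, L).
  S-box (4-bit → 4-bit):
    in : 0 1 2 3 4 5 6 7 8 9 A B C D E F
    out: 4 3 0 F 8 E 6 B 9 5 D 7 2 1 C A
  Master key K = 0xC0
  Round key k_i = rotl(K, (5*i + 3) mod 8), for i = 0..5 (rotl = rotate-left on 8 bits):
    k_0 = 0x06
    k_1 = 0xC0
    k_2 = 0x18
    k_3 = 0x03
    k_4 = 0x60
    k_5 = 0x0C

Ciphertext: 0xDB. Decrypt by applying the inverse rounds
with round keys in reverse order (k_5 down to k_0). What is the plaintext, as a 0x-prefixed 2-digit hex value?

0xEC

s_0 = ciphertext = 0xDB
s_1 = InvRound(s_0, k_5) = 0x8D
s_2 = InvRound(s_1, k_4) = 0x48
s_3 = InvRound(s_2, k_3) = 0x34
s_4 = InvRound(s_3, k_2) = 0x33
s_5 = InvRound(s_4, k_1) = 0xC3
s_6 = InvRound(s_5, k_0) = 0xEC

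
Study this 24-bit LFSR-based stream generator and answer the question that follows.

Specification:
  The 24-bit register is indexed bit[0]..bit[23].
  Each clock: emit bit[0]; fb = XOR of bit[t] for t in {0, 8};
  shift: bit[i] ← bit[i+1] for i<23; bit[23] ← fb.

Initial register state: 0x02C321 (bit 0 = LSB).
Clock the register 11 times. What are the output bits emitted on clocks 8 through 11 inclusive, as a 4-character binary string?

0110

reg_0 = 0x02C321
clock 1: out=1, reg = 0x016190
clock 2: out=0, reg = 0x80B0C8
clock 3: out=0, reg = 0x405864
clock 4: out=0, reg = 0x202C32
clock 5: out=0, reg = 0x101619
clock 6: out=1, reg = 0x880B0C
clock 7: out=0, reg = 0xC40586
clock 8: out=0, reg = 0xE202C3
clock 9: out=1, reg = 0xF10161
clock 10: out=1, reg = 0x7880B0
clock 11: out=0, reg = 0x3C4058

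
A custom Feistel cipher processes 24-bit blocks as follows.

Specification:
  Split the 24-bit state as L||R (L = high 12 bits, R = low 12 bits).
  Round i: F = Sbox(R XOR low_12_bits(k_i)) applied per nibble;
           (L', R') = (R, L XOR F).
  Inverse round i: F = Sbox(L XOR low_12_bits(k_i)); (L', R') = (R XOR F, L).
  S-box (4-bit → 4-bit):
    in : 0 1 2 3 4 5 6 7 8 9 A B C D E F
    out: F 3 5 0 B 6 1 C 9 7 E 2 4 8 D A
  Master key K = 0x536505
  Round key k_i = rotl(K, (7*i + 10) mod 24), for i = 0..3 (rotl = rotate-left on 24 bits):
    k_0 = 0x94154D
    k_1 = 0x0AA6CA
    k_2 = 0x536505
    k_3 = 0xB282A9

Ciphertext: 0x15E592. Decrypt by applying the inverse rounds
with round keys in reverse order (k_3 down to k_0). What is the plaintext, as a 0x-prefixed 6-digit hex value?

s_0 = ciphertext = 0x15E592
s_1 = InvRound(s_0, k_3) = 0x53E15E
s_2 = InvRound(s_1, k_2) = 0xE5C53E
s_3 = InvRound(s_2, k_1) = 0xC4FE5C
s_4 = InvRound(s_3, k_0) = 0x9A9C4F

0x9A9C4F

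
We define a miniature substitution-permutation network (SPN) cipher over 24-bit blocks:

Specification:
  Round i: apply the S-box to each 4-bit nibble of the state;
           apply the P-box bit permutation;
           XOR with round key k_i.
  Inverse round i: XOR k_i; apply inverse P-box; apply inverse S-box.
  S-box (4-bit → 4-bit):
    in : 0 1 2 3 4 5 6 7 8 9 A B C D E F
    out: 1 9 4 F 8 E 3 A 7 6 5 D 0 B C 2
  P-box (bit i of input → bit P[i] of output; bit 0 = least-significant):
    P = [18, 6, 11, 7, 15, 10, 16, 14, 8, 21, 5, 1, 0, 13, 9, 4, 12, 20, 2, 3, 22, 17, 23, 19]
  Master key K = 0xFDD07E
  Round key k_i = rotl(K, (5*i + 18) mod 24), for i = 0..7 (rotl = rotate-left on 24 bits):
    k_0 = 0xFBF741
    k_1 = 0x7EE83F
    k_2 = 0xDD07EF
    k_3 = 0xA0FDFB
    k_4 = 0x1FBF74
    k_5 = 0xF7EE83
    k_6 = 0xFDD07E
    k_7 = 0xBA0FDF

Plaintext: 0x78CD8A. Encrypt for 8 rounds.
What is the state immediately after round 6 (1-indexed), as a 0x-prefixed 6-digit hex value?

0xC6F2C1

s_0 = plaintext = 0x78CD8A
s_1 = Round(s_0, k_0) = 0xC46A47
s_2 = Round(s_1, k_1) = 0x7E89D6
s_3 = Round(s_2, k_2) = 0xF3E182
s_4 = Round(s_3, k_3) = 0xB362E5
s_5 = Round(s_4, k_4) = 0xC6C799
s_6 = Round(s_5, k_5) = 0xC6F2C1
s_7 = Round(s_6, k_6) = 0xE9E0DE
s_8 = Round(s_7, k_7) = 0x22C04B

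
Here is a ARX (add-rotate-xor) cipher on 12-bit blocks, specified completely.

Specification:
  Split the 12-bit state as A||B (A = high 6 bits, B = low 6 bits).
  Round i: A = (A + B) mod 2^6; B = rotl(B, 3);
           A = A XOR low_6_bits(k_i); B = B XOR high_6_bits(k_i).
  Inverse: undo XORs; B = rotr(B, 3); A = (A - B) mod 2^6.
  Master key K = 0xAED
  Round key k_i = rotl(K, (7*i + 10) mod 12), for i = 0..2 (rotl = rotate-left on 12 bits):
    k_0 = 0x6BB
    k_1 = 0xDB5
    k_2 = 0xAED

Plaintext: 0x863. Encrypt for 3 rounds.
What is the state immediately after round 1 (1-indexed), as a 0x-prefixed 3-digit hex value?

0xFC6

s_0 = plaintext = 0x863
s_1 = Round(s_0, k_0) = 0xFC6
s_2 = Round(s_1, k_1) = 0xC06
s_3 = Round(s_2, k_2) = 0x6DB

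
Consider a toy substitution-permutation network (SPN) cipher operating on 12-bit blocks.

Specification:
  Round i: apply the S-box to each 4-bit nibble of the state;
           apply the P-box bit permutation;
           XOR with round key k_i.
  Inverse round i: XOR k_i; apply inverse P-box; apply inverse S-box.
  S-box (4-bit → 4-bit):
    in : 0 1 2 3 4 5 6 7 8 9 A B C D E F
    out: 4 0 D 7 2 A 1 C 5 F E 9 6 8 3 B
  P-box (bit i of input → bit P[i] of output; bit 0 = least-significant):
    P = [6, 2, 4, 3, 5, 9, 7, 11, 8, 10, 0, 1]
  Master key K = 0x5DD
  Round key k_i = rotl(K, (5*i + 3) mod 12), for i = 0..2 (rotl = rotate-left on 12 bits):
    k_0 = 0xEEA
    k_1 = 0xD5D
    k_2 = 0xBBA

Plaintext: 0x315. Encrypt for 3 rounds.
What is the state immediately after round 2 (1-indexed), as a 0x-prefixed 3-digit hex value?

s_0 = plaintext = 0x315
s_1 = Round(s_0, k_0) = 0xBE7
s_2 = Round(s_1, k_1) = 0xE67
s_3 = Round(s_2, k_2) = 0xE82

0xE67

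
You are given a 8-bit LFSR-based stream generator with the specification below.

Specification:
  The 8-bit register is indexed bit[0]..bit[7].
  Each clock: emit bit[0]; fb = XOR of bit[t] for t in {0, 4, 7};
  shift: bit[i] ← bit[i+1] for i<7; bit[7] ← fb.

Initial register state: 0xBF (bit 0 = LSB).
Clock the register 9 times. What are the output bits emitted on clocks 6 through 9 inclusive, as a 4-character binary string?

1011

reg_0 = 0xBF
clock 1: out=1, reg = 0xDF
clock 2: out=1, reg = 0xEF
clock 3: out=1, reg = 0x77
clock 4: out=1, reg = 0x3B
clock 5: out=1, reg = 0x1D
clock 6: out=1, reg = 0x0E
clock 7: out=0, reg = 0x07
clock 8: out=1, reg = 0x83
clock 9: out=1, reg = 0x41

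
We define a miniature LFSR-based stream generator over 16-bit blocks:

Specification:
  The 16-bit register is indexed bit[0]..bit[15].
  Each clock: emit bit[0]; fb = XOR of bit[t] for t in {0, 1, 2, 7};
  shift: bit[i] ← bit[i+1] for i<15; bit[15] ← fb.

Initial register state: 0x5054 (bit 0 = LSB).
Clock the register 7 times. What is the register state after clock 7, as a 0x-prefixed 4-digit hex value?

reg_0 = 0x5054
clock 1: out=0, reg = 0xA82A
clock 2: out=0, reg = 0xD415
clock 3: out=1, reg = 0x6A0A
clock 4: out=0, reg = 0xB505
clock 5: out=1, reg = 0x5A82
clock 6: out=0, reg = 0x2D41
clock 7: out=1, reg = 0x96A0

0x96A0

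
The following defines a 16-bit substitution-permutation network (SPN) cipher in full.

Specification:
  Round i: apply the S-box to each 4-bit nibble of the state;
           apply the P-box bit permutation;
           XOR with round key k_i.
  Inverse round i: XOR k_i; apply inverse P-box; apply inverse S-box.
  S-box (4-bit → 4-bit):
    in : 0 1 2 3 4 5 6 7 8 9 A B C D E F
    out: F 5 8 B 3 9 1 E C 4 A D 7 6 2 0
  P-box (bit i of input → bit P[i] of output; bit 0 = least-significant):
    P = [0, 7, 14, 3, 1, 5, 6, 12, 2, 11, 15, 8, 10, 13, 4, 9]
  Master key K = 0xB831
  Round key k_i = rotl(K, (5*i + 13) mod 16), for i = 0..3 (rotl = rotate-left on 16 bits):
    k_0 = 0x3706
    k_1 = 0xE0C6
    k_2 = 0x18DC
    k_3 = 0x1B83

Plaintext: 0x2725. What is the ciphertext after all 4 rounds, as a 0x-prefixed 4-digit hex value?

s_0 = plaintext = 0x2725
s_1 = Round(s_0, k_0) = 0xAC0F
s_2 = Round(s_1, k_1) = 0x5AA0
s_3 = Round(s_2, k_2) = 0x4775
s_4 = Round(s_3, k_3) = 0xA6EA

0xA6EA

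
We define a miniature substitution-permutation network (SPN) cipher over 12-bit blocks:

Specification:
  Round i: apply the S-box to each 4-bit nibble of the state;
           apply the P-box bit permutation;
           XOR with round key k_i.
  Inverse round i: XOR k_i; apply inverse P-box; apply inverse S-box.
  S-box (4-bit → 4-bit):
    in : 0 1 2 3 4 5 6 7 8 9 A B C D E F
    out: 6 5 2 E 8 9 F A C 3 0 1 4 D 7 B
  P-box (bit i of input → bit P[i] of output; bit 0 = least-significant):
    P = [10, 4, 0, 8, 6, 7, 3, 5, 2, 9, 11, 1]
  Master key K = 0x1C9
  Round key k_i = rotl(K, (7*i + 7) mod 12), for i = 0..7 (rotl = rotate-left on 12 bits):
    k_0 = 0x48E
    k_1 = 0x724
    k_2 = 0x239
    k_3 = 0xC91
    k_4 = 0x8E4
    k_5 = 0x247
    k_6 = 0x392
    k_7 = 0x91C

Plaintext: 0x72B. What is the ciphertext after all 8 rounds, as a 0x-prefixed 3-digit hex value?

0x2CA

s_0 = plaintext = 0x72B
s_1 = Round(s_0, k_0) = 0x20C
s_2 = Round(s_1, k_1) = 0x5AD
s_3 = Round(s_2, k_2) = 0x73E
s_4 = Round(s_3, k_3) = 0xA2A
s_5 = Round(s_4, k_4) = 0x864
s_6 = Round(s_5, k_5) = 0xBAD
s_7 = Round(s_6, k_6) = 0x697
s_8 = Round(s_7, k_7) = 0x2CA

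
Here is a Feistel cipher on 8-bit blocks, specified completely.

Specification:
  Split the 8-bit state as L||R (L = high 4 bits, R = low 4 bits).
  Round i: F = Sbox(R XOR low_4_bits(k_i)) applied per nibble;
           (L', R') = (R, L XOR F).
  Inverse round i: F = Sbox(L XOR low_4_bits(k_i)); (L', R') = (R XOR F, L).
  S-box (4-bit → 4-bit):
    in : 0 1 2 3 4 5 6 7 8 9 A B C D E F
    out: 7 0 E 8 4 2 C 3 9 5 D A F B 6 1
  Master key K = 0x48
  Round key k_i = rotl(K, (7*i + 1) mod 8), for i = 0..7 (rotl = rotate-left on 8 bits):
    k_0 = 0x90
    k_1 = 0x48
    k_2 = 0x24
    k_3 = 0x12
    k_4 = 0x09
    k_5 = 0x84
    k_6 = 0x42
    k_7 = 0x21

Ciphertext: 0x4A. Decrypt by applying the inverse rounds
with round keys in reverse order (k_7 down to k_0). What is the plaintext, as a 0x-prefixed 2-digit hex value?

0x63

s_0 = ciphertext = 0x4A
s_1 = InvRound(s_0, k_7) = 0x84
s_2 = InvRound(s_1, k_6) = 0x98
s_3 = InvRound(s_2, k_5) = 0x39
s_4 = InvRound(s_3, k_4) = 0x43
s_5 = InvRound(s_4, k_3) = 0xF4
s_6 = InvRound(s_5, k_2) = 0xEF
s_7 = InvRound(s_6, k_1) = 0x3E
s_8 = InvRound(s_7, k_0) = 0x63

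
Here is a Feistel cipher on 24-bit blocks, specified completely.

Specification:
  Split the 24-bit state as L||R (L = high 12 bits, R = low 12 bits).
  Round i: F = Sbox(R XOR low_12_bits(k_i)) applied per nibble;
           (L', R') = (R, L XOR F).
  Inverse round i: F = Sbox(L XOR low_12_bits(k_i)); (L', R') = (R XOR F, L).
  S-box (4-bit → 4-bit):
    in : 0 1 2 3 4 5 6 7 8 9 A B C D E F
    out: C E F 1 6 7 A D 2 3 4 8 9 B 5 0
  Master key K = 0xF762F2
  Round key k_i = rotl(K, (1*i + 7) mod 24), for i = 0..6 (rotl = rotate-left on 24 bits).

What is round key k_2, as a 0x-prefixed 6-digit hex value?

0xC5E5EE

K = 0xF762F2
k_0 = rotl(K, (1*0+7) mod 24) = rotl(K, 7) = 0xB1797B
k_1 = rotl(K, (1*1+7) mod 24) = rotl(K, 8) = 0x62F2F7
k_2 = rotl(K, (1*2+7) mod 24) = rotl(K, 9) = 0xC5E5EE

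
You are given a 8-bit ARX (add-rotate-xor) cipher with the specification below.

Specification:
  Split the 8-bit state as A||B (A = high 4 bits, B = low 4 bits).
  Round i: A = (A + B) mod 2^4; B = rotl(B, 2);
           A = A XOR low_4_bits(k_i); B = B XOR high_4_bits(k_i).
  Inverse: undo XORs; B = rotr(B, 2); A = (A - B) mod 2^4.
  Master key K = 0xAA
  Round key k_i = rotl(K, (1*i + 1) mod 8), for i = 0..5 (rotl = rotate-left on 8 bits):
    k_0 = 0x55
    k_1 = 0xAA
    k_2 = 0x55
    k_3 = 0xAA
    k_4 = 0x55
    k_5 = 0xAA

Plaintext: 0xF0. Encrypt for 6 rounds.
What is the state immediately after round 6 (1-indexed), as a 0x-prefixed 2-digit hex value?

s_0 = plaintext = 0xF0
s_1 = Round(s_0, k_0) = 0xA5
s_2 = Round(s_1, k_1) = 0x5F
s_3 = Round(s_2, k_2) = 0x1A
s_4 = Round(s_3, k_3) = 0x10
s_5 = Round(s_4, k_4) = 0x45
s_6 = Round(s_5, k_5) = 0x3F

0x3F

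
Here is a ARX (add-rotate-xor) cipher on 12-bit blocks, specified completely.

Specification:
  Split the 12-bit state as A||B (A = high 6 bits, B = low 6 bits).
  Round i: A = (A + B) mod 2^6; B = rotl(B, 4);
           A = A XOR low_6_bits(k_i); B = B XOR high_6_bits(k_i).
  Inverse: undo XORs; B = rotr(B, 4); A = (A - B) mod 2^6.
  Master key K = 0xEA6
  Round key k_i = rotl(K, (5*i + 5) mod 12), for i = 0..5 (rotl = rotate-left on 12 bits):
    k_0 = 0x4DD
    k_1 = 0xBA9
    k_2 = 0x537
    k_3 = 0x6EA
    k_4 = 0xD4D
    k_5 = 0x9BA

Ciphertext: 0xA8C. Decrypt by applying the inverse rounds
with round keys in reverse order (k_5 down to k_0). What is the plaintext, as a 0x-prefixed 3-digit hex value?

s_0 = ciphertext = 0xA8C
s_1 = InvRound(s_0, k_5) = 0x9AA
s_2 = InvRound(s_1, k_4) = 0xBBD
s_3 = InvRound(s_2, k_3) = 0xA9A
s_4 = InvRound(s_3, k_2) = 0x978
s_5 = InvRound(s_4, k_1) = 0xCD9
s_6 = InvRound(s_5, k_0) = 0x1A8

0x1A8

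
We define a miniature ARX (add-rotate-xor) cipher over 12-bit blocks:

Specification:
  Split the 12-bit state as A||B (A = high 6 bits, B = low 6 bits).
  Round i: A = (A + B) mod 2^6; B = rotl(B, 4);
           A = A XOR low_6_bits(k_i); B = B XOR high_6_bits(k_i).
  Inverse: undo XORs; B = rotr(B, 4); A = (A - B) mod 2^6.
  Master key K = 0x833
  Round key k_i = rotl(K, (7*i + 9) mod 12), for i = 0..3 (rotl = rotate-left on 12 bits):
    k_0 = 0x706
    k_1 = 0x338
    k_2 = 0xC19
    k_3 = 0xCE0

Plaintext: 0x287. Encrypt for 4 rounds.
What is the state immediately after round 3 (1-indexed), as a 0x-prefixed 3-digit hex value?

s_0 = plaintext = 0x287
s_1 = Round(s_0, k_0) = 0x5ED
s_2 = Round(s_1, k_1) = 0xF17
s_3 = Round(s_2, k_2) = 0x285
s_4 = Round(s_3, k_3) = 0xBE2

0x285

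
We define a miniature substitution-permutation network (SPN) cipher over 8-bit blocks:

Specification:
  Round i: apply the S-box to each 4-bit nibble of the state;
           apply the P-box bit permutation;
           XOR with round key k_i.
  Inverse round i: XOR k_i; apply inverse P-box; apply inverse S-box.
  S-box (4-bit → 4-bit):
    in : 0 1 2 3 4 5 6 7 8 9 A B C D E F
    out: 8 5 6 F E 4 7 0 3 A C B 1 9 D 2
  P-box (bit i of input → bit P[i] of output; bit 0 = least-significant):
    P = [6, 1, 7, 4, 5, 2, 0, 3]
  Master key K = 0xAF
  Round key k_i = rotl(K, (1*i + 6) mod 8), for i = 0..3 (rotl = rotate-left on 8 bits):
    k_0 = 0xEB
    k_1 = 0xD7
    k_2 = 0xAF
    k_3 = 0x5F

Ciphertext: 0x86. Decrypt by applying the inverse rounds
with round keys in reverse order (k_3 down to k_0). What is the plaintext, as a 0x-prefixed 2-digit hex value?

0x94

s_0 = ciphertext = 0x86
s_1 = InvRound(s_0, k_3) = 0xAE
s_2 = InvRound(s_1, k_2) = 0x57
s_3 = InvRound(s_2, k_1) = 0x75
s_4 = InvRound(s_3, k_0) = 0x94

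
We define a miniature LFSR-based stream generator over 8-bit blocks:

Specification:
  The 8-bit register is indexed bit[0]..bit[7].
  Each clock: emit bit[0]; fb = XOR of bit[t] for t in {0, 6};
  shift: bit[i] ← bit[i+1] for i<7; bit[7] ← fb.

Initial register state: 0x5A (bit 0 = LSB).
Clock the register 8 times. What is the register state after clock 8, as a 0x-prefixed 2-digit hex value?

0x47

reg_0 = 0x5A
clock 1: out=0, reg = 0xAD
clock 2: out=1, reg = 0xD6
clock 3: out=0, reg = 0xEB
clock 4: out=1, reg = 0x75
clock 5: out=1, reg = 0x3A
clock 6: out=0, reg = 0x1D
clock 7: out=1, reg = 0x8E
clock 8: out=0, reg = 0x47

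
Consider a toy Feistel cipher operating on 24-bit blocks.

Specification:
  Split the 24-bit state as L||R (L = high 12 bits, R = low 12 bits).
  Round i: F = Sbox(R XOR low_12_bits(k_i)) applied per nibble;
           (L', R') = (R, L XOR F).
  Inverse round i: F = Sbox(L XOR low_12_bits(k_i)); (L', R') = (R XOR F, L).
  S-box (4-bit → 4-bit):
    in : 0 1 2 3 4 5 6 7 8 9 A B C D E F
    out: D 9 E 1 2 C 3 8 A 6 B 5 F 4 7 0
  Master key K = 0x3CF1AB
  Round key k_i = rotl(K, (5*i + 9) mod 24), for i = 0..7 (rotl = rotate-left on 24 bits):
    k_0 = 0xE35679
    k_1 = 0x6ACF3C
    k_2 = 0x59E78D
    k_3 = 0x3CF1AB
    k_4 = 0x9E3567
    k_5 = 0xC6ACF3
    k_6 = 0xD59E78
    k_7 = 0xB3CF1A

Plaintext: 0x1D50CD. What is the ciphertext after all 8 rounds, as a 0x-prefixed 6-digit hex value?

s_0 = plaintext = 0x1D50CD
s_1 = Round(s_0, k_0) = 0x0CD287
s_2 = Round(s_1, k_1) = 0x287498
s_3 = Round(s_2, k_2) = 0x49831B
s_4 = Round(s_3, k_3) = 0x31BAC5
s_5 = Round(s_4, k_4) = 0xAC53A5
s_6 = Round(s_5, k_5) = 0x3A5A06
s_7 = Round(s_6, k_6) = 0xA06122
s_8 = Round(s_7, k_7) = 0x122D1C

0x122D1C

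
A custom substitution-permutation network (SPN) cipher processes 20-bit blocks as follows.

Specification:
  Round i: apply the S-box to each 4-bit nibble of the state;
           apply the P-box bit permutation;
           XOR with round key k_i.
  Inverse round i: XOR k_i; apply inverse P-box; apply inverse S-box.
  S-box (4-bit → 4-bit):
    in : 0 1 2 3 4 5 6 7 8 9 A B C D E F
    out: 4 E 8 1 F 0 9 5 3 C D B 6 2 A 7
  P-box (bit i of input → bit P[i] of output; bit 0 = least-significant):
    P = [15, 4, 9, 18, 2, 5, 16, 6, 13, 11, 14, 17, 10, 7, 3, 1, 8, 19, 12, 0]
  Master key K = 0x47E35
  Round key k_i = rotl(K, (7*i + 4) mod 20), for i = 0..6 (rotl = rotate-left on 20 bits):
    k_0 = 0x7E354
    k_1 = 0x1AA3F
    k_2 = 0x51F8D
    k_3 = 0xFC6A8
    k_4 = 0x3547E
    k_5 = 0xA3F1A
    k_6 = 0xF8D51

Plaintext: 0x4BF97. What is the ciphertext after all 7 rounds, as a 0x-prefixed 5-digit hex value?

0x2CCAF

s_0 = plaintext = 0x4BF97
s_1 = Round(s_0, k_0) = 0xE1C97
s_2 = Round(s_1, k_1) = 0x860F4
s_3 = Round(s_2, k_2) = 0x8D8BB
s_4 = Round(s_3, k_3) = 0x36F5C
s_5 = Round(s_4, k_4) = 0x33B6C
s_6 = Round(s_5, k_5) = 0x8104E
s_7 = Round(s_6, k_6) = 0x2CCAF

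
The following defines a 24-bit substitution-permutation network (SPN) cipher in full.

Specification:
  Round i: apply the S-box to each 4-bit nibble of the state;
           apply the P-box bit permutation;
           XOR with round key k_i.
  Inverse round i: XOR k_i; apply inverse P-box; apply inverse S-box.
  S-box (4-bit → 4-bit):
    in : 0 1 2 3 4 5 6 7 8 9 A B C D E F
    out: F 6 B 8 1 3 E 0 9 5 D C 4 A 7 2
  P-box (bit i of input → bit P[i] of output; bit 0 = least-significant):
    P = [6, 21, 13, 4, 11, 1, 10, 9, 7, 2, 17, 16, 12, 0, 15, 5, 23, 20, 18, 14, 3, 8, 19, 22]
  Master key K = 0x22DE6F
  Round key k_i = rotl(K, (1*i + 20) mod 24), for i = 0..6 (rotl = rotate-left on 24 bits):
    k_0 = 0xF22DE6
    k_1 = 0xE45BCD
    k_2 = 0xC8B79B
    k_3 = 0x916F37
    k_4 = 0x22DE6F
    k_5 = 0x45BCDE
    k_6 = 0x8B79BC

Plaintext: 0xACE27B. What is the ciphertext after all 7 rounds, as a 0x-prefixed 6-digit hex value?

0xEEC13A

s_0 = plaintext = 0xACE27B
s_1 = Round(s_0, k_0) = 0xBF9D7B
s_2 = Round(s_1, k_1) = 0xBDEBD9
s_3 = Round(s_2, k_2) = 0x9345D8
s_4 = Round(s_3, k_3) = 0x993DE9
s_5 = Round(s_4, k_4) = 0xAFF201
s_6 = Round(s_5, k_5) = 0x3C9251
s_7 = Round(s_6, k_6) = 0xEEC13A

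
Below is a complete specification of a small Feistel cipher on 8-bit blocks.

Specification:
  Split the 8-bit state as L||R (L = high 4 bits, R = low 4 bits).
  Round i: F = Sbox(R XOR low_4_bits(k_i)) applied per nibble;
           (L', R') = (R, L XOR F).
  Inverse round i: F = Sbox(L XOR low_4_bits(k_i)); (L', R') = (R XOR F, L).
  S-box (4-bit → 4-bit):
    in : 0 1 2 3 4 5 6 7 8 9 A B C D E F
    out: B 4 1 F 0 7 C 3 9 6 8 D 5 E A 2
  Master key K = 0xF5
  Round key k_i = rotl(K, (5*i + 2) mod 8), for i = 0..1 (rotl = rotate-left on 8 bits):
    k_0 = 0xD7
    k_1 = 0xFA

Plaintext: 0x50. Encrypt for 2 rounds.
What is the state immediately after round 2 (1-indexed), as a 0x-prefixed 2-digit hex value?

0x65

s_0 = plaintext = 0x50
s_1 = Round(s_0, k_0) = 0x06
s_2 = Round(s_1, k_1) = 0x65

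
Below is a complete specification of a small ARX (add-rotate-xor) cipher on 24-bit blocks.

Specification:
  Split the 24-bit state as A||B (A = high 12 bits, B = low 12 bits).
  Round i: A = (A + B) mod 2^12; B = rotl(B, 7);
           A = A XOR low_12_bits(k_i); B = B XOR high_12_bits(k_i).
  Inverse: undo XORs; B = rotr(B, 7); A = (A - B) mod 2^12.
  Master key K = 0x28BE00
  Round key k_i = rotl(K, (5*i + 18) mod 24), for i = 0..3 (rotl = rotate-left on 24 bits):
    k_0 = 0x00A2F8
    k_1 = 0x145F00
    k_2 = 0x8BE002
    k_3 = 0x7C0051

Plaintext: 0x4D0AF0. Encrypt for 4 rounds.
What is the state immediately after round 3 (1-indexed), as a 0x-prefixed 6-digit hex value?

0xA1EB42

s_0 = plaintext = 0x4D0AF0
s_1 = Round(s_0, k_0) = 0xD3885D
s_2 = Round(s_1, k_1) = 0xA95F87
s_3 = Round(s_2, k_2) = 0xA1EB42
s_4 = Round(s_3, k_3) = 0x53169A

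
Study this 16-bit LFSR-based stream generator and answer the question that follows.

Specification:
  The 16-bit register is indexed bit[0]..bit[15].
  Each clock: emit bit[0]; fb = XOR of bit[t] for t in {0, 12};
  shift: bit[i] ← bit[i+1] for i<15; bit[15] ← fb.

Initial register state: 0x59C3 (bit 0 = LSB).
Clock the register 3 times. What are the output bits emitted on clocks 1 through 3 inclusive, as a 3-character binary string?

reg_0 = 0x59C3
clock 1: out=1, reg = 0x2CE1
clock 2: out=1, reg = 0x9670
clock 3: out=0, reg = 0xCB38

110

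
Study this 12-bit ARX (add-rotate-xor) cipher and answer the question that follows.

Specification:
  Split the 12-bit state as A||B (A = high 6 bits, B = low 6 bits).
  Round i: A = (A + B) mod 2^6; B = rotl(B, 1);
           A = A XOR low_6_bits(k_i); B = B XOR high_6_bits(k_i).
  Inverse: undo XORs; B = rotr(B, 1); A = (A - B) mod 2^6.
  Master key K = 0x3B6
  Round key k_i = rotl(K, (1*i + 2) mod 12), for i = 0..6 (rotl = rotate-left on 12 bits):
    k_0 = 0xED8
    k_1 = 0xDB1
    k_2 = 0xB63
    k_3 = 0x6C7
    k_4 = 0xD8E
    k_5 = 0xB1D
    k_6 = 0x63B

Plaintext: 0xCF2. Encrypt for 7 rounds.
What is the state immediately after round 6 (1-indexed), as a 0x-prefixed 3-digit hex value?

s_0 = plaintext = 0xCF2
s_1 = Round(s_0, k_0) = 0xF5E
s_2 = Round(s_1, k_1) = 0xA8A
s_3 = Round(s_2, k_2) = 0x5F9
s_4 = Round(s_3, k_3) = 0x5E8
s_5 = Round(s_4, k_4) = 0xC67
s_6 = Round(s_5, k_5) = 0x163
s_7 = Round(s_6, k_6) = 0x4DF

0x163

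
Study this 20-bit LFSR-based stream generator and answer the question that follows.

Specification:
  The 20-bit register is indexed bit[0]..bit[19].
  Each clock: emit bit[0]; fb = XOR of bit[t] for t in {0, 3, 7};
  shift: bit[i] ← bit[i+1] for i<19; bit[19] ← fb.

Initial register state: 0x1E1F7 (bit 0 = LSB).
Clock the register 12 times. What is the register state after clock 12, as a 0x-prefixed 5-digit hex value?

0xE0A1E

reg_0 = 0x1E1F7
clock 1: out=1, reg = 0x0F0FB
clock 2: out=1, reg = 0x8787D
clock 3: out=1, reg = 0x43C3E
clock 4: out=0, reg = 0xA1E1F
clock 5: out=1, reg = 0x50F0F
clock 6: out=1, reg = 0x28787
clock 7: out=1, reg = 0x143C3
clock 8: out=1, reg = 0x0A1E1
clock 9: out=1, reg = 0x050F0
clock 10: out=0, reg = 0x82878
clock 11: out=0, reg = 0xC143C
clock 12: out=0, reg = 0xE0A1E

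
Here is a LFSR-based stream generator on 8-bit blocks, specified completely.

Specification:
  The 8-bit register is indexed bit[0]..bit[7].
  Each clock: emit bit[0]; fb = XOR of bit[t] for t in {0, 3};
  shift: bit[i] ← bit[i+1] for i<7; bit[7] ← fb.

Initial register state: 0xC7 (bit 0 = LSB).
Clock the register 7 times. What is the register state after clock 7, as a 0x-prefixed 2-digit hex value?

0x7F

reg_0 = 0xC7
clock 1: out=1, reg = 0xE3
clock 2: out=1, reg = 0xF1
clock 3: out=1, reg = 0xF8
clock 4: out=0, reg = 0xFC
clock 5: out=0, reg = 0xFE
clock 6: out=0, reg = 0xFF
clock 7: out=1, reg = 0x7F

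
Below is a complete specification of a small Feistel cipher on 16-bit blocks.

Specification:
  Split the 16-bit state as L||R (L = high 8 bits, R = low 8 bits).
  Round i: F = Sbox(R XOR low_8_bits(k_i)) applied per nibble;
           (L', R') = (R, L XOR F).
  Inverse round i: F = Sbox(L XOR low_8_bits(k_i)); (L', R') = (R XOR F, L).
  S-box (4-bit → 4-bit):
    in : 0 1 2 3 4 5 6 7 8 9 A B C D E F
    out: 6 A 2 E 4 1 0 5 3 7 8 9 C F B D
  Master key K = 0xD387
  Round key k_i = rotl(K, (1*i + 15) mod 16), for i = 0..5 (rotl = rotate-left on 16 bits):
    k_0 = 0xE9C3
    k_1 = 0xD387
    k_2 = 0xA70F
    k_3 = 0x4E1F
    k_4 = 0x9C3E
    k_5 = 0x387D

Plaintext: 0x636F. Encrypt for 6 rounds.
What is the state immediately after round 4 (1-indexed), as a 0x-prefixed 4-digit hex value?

0xE1B7

s_0 = plaintext = 0x636F
s_1 = Round(s_0, k_0) = 0x6FEF
s_2 = Round(s_1, k_1) = 0xEF6C
s_3 = Round(s_2, k_2) = 0x6CE1
s_4 = Round(s_3, k_3) = 0xE1B7
s_5 = Round(s_4, k_4) = 0xB7D6
s_6 = Round(s_5, k_5) = 0xD63E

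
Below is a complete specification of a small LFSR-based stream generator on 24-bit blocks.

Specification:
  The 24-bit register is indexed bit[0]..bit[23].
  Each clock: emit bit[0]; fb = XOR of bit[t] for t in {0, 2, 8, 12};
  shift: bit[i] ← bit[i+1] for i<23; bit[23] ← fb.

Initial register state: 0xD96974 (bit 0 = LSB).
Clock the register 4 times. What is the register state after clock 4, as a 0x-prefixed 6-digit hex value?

reg_0 = 0xD96974
clock 1: out=0, reg = 0x6CB4BA
clock 2: out=0, reg = 0xB65A5D
clock 3: out=1, reg = 0xDB2D2E
clock 4: out=0, reg = 0x6D9697

0x6D9697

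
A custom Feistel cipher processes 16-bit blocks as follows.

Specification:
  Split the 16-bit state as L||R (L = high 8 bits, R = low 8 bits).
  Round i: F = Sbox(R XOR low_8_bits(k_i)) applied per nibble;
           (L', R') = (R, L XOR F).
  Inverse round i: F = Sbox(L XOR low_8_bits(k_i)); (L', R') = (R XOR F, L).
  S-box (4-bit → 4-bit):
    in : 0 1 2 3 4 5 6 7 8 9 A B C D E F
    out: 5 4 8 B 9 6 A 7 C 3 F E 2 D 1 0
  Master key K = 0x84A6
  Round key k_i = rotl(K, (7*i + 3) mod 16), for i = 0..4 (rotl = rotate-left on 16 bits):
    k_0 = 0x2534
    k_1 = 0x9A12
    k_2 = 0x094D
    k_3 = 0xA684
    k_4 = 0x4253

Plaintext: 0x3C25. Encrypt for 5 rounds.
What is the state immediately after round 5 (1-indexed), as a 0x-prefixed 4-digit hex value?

0x5408

s_0 = plaintext = 0x3C25
s_1 = Round(s_0, k_0) = 0x2578
s_2 = Round(s_1, k_1) = 0x788A
s_3 = Round(s_2, k_2) = 0x8A5F
s_4 = Round(s_3, k_3) = 0x5F54
s_5 = Round(s_4, k_4) = 0x5408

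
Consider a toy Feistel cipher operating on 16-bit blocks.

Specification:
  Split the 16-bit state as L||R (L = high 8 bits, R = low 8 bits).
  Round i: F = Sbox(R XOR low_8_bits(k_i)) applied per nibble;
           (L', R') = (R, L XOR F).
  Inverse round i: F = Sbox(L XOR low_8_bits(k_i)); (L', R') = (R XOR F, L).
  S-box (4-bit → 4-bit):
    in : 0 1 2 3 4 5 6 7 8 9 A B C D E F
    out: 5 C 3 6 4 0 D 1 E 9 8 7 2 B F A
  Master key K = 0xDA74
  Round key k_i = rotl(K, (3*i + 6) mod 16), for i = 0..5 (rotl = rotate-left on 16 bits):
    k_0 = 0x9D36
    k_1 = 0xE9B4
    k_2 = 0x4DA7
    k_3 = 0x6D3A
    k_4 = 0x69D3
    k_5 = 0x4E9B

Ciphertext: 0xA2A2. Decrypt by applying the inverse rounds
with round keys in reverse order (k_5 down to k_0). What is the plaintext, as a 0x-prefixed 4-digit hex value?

s_0 = ciphertext = 0xA2A2
s_1 = InvRound(s_0, k_5) = 0xCBA2
s_2 = InvRound(s_1, k_4) = 0x6CCB
s_3 = InvRound(s_2, k_3) = 0xC66C
s_4 = InvRound(s_3, k_2) = 0xB0C6
s_5 = InvRound(s_4, k_1) = 0x92B0
s_6 = InvRound(s_5, k_0) = 0x3492

0x3492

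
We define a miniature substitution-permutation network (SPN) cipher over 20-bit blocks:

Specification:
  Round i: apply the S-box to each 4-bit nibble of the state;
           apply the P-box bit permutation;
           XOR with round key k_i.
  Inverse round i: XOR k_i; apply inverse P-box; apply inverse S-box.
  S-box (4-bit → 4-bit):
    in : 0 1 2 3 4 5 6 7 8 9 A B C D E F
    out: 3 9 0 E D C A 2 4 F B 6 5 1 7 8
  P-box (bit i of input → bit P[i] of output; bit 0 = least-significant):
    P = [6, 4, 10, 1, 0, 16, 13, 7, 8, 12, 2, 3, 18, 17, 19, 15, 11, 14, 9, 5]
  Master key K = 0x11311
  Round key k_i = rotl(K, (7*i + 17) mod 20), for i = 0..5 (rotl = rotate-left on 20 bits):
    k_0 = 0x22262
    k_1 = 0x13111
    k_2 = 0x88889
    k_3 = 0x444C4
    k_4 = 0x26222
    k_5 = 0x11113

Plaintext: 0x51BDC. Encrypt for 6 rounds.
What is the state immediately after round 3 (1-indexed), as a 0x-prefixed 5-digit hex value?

0xAD5E9

s_0 = plaintext = 0x51BDC
s_1 = Round(s_0, k_0) = 0x6B407
s_2 = Round(s_1, k_1) = 0xA702C
s_3 = Round(s_2, k_2) = 0xAD5E9
s_4 = Round(s_3, k_3) = 0x128BB
s_5 = Round(s_4, k_4) = 0x34E16
s_6 = Round(s_5, k_5) = 0xDC2A4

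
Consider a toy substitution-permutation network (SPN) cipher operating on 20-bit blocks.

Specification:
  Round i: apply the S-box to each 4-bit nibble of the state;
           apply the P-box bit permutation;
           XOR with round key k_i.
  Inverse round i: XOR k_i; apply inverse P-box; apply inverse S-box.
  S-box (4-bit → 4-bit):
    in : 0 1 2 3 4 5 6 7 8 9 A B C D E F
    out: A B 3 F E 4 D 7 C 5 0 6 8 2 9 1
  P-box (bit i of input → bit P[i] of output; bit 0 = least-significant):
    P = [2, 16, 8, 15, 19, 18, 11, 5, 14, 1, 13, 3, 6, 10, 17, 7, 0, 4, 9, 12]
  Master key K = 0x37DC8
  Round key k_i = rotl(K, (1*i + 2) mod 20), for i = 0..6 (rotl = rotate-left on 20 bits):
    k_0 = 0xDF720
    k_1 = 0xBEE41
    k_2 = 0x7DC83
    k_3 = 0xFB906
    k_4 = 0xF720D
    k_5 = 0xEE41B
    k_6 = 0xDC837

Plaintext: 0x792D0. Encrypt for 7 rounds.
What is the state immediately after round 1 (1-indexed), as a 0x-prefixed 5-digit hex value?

s_0 = plaintext = 0x792D0
s_1 = Round(s_0, k_0) = 0xA3573
s_2 = Round(s_1, k_1) = 0x44385
s_3 = Round(s_2, k_2) = 0x5A339
s_4 = Round(s_3, k_3) = 0x3D228
s_5 = Round(s_4, k_4) = 0x3A51E
s_6 = Round(s_5, k_5) = 0x2562E
s_7 = Round(s_6, k_6) = 0x3282A

0xA3573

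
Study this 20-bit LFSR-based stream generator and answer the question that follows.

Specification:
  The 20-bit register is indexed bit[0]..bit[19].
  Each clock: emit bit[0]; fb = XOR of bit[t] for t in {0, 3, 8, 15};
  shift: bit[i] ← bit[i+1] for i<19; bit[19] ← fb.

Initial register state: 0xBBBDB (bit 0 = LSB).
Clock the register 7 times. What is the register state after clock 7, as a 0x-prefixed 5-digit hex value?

0x19777

reg_0 = 0xBBBDB
clock 1: out=1, reg = 0x5DDED
clock 2: out=1, reg = 0x2EEF6
clock 3: out=0, reg = 0x9777B
clock 4: out=1, reg = 0xCBBBD
clock 5: out=1, reg = 0x65DDE
clock 6: out=0, reg = 0x32EEF
clock 7: out=1, reg = 0x19777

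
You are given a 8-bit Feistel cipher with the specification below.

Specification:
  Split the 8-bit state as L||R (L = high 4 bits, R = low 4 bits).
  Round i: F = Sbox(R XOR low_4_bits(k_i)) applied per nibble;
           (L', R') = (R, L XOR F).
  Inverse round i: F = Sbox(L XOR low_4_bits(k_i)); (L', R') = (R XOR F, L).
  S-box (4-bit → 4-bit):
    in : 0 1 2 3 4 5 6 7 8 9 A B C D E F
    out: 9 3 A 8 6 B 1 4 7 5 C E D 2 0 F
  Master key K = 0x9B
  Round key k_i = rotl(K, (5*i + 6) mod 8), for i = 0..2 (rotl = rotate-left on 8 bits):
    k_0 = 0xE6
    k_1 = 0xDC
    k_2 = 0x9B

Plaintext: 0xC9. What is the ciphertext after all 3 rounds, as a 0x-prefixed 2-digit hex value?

s_0 = plaintext = 0xC9
s_1 = Round(s_0, k_0) = 0x93
s_2 = Round(s_1, k_1) = 0x36
s_3 = Round(s_2, k_2) = 0x61

0x61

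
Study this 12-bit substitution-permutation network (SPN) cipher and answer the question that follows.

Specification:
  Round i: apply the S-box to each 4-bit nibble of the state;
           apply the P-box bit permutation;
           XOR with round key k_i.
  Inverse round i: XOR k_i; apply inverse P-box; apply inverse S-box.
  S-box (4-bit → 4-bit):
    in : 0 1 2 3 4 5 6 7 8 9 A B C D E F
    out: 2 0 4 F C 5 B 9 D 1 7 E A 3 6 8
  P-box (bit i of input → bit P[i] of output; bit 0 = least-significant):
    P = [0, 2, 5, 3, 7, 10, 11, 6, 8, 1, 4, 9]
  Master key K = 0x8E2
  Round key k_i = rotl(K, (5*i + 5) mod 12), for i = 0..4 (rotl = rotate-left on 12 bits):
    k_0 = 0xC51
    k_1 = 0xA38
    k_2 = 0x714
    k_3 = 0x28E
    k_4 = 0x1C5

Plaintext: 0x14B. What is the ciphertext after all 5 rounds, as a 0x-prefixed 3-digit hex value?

0xA21

s_0 = plaintext = 0x14B
s_1 = Round(s_0, k_0) = 0x43D
s_2 = Round(s_1, k_1) = 0x4ED
s_3 = Round(s_2, k_2) = 0x901
s_4 = Round(s_3, k_3) = 0x78E
s_5 = Round(s_4, k_4) = 0xA21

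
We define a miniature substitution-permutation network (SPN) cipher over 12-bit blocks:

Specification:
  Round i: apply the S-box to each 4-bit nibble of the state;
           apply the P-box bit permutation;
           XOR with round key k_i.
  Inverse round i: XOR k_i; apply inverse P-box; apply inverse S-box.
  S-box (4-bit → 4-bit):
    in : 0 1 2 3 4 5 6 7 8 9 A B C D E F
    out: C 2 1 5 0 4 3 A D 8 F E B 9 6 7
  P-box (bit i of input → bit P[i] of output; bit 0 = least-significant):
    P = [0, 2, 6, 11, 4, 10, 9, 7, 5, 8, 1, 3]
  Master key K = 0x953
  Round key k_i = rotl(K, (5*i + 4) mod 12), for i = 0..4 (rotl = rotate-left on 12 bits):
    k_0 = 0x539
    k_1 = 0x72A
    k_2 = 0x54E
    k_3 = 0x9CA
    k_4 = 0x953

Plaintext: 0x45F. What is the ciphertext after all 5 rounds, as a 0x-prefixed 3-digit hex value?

s_0 = plaintext = 0x45F
s_1 = Round(s_0, k_0) = 0x77C
s_2 = Round(s_1, k_1) = 0xAA7
s_3 = Round(s_2, k_2) = 0xAF0
s_4 = Round(s_3, k_3) = 0x6B0
s_5 = Round(s_4, k_4) = 0x6B3

0x6B3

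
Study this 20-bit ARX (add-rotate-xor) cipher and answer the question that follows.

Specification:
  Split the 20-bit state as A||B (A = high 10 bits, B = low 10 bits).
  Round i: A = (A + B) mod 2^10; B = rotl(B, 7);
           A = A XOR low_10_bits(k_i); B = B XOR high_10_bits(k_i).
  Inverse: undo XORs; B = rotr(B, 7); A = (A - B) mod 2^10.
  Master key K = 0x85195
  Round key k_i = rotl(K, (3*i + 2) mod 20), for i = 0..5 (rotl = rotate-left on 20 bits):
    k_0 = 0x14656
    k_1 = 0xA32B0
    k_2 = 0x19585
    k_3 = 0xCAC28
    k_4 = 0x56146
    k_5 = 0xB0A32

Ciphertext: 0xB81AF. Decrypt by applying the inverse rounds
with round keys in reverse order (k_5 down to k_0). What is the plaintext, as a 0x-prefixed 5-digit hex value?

0x0B5EC

s_0 = ciphertext = 0xB81AF
s_1 = InvRound(s_0, k_5) = 0x5936E
s_2 = InvRound(s_1, k_4) = 0x9B9B4
s_3 = InvRound(s_2, k_3) = 0x524FD
s_4 = InvRound(s_3, k_2) = 0x02CC1
s_5 = InvRound(s_4, k_1) = 0x13E6C
s_6 = InvRound(s_5, k_0) = 0x0B5EC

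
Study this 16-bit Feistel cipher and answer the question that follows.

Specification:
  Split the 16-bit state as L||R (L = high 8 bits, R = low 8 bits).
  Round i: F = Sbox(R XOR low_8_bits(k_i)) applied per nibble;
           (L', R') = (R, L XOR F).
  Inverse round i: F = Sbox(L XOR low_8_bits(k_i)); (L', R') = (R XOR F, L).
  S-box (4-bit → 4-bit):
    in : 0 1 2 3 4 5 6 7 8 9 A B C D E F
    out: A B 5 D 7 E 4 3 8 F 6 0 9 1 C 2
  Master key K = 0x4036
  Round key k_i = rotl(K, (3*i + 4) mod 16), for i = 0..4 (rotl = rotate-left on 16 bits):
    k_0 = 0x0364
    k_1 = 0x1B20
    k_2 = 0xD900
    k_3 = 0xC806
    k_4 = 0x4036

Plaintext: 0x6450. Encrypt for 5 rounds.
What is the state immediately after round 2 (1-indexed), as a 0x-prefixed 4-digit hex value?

s_0 = plaintext = 0x6450
s_1 = Round(s_0, k_0) = 0x50B3
s_2 = Round(s_1, k_1) = 0xB3AD
s_3 = Round(s_2, k_2) = 0xADD2
s_4 = Round(s_3, k_3) = 0xD2BA
s_5 = Round(s_4, k_4) = 0xBA5B

0xB3AD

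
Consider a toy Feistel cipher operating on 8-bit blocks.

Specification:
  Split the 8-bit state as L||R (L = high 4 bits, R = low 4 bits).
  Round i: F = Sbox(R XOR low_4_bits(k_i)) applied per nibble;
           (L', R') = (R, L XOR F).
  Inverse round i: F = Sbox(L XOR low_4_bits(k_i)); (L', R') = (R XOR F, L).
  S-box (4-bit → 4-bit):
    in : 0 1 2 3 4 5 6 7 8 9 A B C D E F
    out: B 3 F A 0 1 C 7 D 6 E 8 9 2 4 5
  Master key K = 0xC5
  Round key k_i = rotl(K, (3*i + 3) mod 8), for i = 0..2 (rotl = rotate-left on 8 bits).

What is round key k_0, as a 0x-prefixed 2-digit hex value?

0x2E

K = 0xC5
k_0 = rotl(K, (3*0+3) mod 8) = rotl(K, 3) = 0x2E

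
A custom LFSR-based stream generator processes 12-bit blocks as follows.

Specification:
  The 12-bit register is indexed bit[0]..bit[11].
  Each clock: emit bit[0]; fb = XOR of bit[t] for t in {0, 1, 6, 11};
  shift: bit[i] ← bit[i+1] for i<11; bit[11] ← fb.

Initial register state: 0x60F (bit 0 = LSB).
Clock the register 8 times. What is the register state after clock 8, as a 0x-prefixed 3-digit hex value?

reg_0 = 0x60F
clock 1: out=1, reg = 0x307
clock 2: out=1, reg = 0x183
clock 3: out=1, reg = 0x0C1
clock 4: out=1, reg = 0x060
clock 5: out=0, reg = 0x830
clock 6: out=0, reg = 0xC18
clock 7: out=0, reg = 0xE0C
clock 8: out=0, reg = 0xF06

0xF06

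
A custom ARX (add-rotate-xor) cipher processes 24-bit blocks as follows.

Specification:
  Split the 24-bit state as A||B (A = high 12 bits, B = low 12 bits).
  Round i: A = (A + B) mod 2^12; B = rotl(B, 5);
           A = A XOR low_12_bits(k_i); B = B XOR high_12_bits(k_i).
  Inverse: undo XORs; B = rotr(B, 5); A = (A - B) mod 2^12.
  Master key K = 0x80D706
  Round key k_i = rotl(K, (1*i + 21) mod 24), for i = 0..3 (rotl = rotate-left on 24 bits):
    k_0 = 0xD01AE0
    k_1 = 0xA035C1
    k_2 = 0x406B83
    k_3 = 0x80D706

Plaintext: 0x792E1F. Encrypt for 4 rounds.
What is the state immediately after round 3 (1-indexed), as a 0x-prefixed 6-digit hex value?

s_0 = plaintext = 0x792E1F
s_1 = Round(s_0, k_0) = 0xF51EFD
s_2 = Round(s_1, k_1) = 0xB8F5BE
s_3 = Round(s_2, k_2) = 0xACE3CD
s_4 = Round(s_3, k_3) = 0x99D1AA

0xACE3CD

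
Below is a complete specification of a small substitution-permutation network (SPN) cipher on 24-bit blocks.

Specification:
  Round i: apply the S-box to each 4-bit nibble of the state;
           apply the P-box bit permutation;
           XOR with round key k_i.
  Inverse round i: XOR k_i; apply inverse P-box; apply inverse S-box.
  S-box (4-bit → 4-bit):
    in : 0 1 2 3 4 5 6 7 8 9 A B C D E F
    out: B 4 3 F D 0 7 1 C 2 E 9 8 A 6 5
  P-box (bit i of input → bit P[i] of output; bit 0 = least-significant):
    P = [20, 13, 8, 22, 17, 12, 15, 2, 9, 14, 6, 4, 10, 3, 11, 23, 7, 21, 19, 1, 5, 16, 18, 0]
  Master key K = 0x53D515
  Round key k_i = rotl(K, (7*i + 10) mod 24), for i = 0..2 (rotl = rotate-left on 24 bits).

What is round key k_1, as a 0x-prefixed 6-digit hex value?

0x2AA7AA

K = 0x53D515
k_0 = rotl(K, (7*0+10) mod 24) = rotl(K, 10) = 0x54554F
k_1 = rotl(K, (7*1+10) mod 24) = rotl(K, 17) = 0x2AA7AA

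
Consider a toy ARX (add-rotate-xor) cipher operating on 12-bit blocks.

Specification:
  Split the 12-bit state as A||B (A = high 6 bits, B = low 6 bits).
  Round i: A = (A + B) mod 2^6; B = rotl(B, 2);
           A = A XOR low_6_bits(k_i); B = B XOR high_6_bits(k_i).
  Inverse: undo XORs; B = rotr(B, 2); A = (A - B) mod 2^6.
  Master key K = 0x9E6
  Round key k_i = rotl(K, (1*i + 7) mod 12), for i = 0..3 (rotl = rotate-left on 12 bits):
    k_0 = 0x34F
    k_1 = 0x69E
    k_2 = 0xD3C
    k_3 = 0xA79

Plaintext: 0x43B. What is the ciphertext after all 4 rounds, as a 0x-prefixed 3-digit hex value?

0x43E

s_0 = plaintext = 0x43B
s_1 = Round(s_0, k_0) = 0x122
s_2 = Round(s_1, k_1) = 0xE10
s_3 = Round(s_2, k_2) = 0xD35
s_4 = Round(s_3, k_3) = 0x43E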